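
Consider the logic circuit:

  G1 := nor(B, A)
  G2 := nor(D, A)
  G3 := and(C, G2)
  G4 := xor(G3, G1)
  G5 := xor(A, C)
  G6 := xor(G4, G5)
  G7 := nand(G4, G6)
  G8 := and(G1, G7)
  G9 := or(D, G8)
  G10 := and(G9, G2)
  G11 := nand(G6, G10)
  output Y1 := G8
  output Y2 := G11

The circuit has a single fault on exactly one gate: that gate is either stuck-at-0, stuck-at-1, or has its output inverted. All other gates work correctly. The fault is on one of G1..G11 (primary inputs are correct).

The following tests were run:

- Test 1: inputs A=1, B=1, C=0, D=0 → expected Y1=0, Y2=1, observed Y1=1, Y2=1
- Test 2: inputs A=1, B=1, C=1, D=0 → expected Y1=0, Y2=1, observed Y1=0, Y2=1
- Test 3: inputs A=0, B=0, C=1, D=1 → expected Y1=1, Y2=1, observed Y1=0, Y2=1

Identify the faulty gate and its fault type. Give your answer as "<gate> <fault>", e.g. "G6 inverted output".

G1 inverted output

Fault-free values for test 1 (A=1, B=1, C=0, D=0): G1=0, G2=0, G3=0, G4=0, G5=1, G6=1, G7=1, G8=0, G9=0, G10=0, G11=1, giving Y1=0, Y2=1. Observed Y1=1, Y2=1.
Test 1: faults giving observed Y1=1, Y2=1 are {G1 stuck-at-1, G1 inverted output, G8 stuck-at-1, G8 inverted output}.
Test 2 (A=1, B=1, C=1, D=0): fault-free G1=0, G2=0, G3=0, G4=0, G5=0, G6=0, G7=1, G8=0, G9=0, G10=0, G11=1 → Y1=0, Y2=1; observed Y1=0, Y2=1. Eliminates G8 stuck-at-1, G8 inverted output.
Test 3 (A=0, B=0, C=1, D=1): fault-free G1=1, G2=0, G3=0, G4=1, G5=1, G6=0, G7=1, G8=1, G9=1, G10=0, G11=1 → Y1=1, Y2=1; observed Y1=0, Y2=1. Eliminates G1 stuck-at-1.
Only G1 inverted output is consistent with every test.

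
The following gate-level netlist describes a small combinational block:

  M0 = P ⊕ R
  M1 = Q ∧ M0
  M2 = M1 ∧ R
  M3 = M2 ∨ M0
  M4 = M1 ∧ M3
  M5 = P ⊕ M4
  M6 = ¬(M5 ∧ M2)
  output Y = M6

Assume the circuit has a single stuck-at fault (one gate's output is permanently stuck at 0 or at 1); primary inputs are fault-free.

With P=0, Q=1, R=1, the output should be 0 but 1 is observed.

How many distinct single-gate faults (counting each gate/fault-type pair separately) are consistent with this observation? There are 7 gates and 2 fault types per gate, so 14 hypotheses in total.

7

Fault-free: M0=1, M1=1, M2=1, M3=1, M4=1, M5=1, M6=0 → 0. Observed 1.
  M0 stuck-at-0: output 1 ✓
  M0 stuck-at-1: output 0 ✗
  M1 stuck-at-0: output 1 ✓
  M1 stuck-at-1: output 0 ✗
  M2 stuck-at-0: output 1 ✓
  M2 stuck-at-1: output 0 ✗
  M3 stuck-at-0: output 1 ✓
  M3 stuck-at-1: output 0 ✗
  M4 stuck-at-0: output 1 ✓
  M4 stuck-at-1: output 0 ✗
  M5 stuck-at-0: output 1 ✓
  M5 stuck-at-1: output 0 ✗
  M6 stuck-at-0: output 0 ✗
  M6 stuck-at-1: output 1 ✓
Consistent faults: {M0 stuck-at-0, M1 stuck-at-0, M2 stuck-at-0, M3 stuck-at-0, M4 stuck-at-0, M5 stuck-at-0, M6 stuck-at-1} — 7 in all.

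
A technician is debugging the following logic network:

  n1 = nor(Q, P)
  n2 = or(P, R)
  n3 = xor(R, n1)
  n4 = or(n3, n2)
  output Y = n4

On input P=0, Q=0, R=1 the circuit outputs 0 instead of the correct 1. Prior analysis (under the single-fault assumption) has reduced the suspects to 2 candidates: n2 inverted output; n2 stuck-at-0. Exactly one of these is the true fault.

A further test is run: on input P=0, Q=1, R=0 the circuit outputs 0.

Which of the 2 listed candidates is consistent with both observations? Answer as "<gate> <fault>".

Evaluate each candidate on input P=0, Q=1, R=0:
  n2 inverted output: n1=0, n2=1 [inverted output], n3=0, n4=1 → 1 — eliminated
  n2 stuck-at-0: n1=0, n2=0 [stuck-at-0], n3=0, n4=0 → 0 — matches
Only n2 stuck-at-0 reproduces the observed 0.

n2 stuck-at-0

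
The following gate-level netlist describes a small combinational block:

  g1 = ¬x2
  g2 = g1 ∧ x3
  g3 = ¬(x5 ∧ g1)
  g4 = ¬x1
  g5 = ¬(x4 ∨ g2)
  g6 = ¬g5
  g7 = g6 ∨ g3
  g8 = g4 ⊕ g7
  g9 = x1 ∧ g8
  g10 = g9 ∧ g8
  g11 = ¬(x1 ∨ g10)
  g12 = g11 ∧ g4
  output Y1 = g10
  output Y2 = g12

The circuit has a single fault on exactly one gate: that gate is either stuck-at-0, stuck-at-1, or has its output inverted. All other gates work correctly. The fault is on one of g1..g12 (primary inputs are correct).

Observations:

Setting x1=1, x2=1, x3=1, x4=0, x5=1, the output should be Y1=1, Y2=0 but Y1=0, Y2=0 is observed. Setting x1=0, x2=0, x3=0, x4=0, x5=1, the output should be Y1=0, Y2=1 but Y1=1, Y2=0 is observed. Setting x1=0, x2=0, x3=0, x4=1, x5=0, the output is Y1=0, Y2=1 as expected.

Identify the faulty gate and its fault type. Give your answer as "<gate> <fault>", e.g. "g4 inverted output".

Fault-free values for test 1 (x1=1, x2=1, x3=1, x4=0, x5=1): g1=0, g2=0, g3=1, g4=0, g5=1, g6=0, g7=1, g8=1, g9=1, g10=1, g11=0, g12=0, giving Y1=1, Y2=0. Observed Y1=0, Y2=0.
Test 1: faults giving observed Y1=0, Y2=0 are {g3 stuck-at-0, g3 inverted output, g4 stuck-at-1, g4 inverted output, g7 stuck-at-0, g7 inverted output, g8 stuck-at-0, g8 inverted output, g9 stuck-at-0, g9 inverted output, g10 stuck-at-0, g10 inverted output}.
Test 2 (x1=0, x2=0, x3=0, x4=0, x5=1): fault-free g1=1, g2=0, g3=0, g4=1, g5=1, g6=0, g7=0, g8=1, g9=0, g10=0, g11=1, g12=1 → Y1=0, Y2=1; observed Y1=1, Y2=0. Eliminates g3 stuck-at-0, g3 inverted output, g4 stuck-at-1, g4 inverted output, g7 stuck-at-0, g7 inverted output, g8 stuck-at-0, g8 inverted output, g9 stuck-at-0, g10 stuck-at-0.
Test 3 (x1=0, x2=0, x3=0, x4=1, x5=0): fault-free g1=1, g2=0, g3=1, g4=1, g5=0, g6=1, g7=1, g8=0, g9=0, g10=0, g11=1, g12=1 → Y1=0, Y2=1; observed Y1=0, Y2=1. Eliminates g10 inverted output.
Only g9 inverted output is consistent with every test.

g9 inverted output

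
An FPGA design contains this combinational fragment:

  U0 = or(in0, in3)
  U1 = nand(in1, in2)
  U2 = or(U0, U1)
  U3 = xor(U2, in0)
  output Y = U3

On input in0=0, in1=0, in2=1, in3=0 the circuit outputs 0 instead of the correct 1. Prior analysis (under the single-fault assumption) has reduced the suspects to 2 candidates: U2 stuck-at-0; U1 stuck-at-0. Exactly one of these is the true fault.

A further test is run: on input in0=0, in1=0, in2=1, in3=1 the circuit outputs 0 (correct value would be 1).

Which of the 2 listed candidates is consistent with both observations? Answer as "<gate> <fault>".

U2 stuck-at-0

Evaluate each candidate on input in0=0, in1=0, in2=1, in3=1:
  U2 stuck-at-0: U0=1, U1=1, U2=0 [stuck-at-0], U3=0 → 0 — matches
  U1 stuck-at-0: U0=1, U1=0 [stuck-at-0], U2=1, U3=1 → 1 — eliminated
Only U2 stuck-at-0 reproduces the observed 0.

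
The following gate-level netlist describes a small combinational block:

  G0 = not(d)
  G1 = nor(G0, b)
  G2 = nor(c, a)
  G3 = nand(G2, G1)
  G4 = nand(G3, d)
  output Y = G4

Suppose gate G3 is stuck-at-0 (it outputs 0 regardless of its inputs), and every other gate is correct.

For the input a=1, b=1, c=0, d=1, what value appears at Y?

Propagate with G3 forced: G0=0, G1=0, G2=0, G3=0 [stuck-at-0], G4=1.
So Y = 1. (Without the fault it would be 0.)

1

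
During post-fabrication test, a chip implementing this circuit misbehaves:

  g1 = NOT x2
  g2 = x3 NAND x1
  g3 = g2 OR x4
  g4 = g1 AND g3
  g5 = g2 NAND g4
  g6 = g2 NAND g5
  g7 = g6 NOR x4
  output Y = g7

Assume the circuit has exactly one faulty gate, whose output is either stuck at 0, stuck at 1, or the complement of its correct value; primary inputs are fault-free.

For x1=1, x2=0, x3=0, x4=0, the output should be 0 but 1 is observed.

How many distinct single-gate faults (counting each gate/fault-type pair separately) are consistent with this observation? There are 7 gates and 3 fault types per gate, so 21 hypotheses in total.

12

Fault-free: g1=1, g2=1, g3=1, g4=1, g5=0, g6=1, g7=0 → 0. Observed 1.
  g1: stuck-at-0, inverted output ✓; others ✗
  g2: none of the 3 fault types match ✗
  g3: stuck-at-0, inverted output ✓; others ✗
  g4: stuck-at-0, inverted output ✓; others ✗
  g5: stuck-at-1, inverted output ✓; others ✗
  g6: stuck-at-0, inverted output ✓; others ✗
  g7: stuck-at-1, inverted output ✓; others ✗
Consistent faults: {g1 stuck-at-0, g1 inverted output, g3 stuck-at-0, g3 inverted output, g4 stuck-at-0, g4 inverted output, g5 stuck-at-1, g5 inverted output, g6 stuck-at-0, g6 inverted output, g7 stuck-at-1, g7 inverted output} — 12 in all.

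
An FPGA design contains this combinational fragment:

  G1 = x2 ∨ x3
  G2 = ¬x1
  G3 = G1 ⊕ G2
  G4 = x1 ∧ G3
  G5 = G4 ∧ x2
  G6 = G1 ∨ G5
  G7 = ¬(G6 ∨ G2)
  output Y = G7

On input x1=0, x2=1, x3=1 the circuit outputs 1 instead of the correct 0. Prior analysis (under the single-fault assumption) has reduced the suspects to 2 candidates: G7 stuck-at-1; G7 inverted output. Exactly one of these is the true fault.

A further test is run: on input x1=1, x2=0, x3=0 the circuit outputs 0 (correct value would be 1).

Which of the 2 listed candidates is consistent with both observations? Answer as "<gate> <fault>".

Evaluate each candidate on input x1=1, x2=0, x3=0:
  G7 stuck-at-1: G1=0, G2=0, G3=0, G4=0, G5=0, G6=0, G7=1 [stuck-at-1] → 1 — eliminated
  G7 inverted output: G1=0, G2=0, G3=0, G4=0, G5=0, G6=0, G7=0 [inverted output] → 0 — matches
Only G7 inverted output reproduces the observed 0.

G7 inverted output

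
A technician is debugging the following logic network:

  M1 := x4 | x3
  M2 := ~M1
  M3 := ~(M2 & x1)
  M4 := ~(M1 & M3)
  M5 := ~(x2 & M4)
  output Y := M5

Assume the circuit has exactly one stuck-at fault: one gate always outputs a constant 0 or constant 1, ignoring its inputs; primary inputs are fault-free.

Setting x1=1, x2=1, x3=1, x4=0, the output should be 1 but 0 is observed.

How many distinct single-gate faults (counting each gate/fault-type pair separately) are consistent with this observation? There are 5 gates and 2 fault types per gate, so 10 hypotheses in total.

5

Fault-free: M1=1, M2=0, M3=1, M4=0, M5=1 → 1. Observed 0.
  M1 stuck-at-0: output 0 ✓
  M1 stuck-at-1: output 1 ✗
  M2 stuck-at-0: output 1 ✗
  M2 stuck-at-1: output 0 ✓
  M3 stuck-at-0: output 0 ✓
  M3 stuck-at-1: output 1 ✗
  M4 stuck-at-0: output 1 ✗
  M4 stuck-at-1: output 0 ✓
  M5 stuck-at-0: output 0 ✓
  M5 stuck-at-1: output 1 ✗
Consistent faults: {M1 stuck-at-0, M2 stuck-at-1, M3 stuck-at-0, M4 stuck-at-1, M5 stuck-at-0} — 5 in all.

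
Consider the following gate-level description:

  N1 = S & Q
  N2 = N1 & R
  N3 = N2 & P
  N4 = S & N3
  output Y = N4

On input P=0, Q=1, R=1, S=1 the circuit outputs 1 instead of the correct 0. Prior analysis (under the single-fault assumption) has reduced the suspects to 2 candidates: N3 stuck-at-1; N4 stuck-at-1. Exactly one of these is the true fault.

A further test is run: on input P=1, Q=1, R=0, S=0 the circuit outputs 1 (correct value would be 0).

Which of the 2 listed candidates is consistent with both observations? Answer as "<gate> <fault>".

N4 stuck-at-1

Evaluate each candidate on input P=1, Q=1, R=0, S=0:
  N3 stuck-at-1: N1=0, N2=0, N3=1 [stuck-at-1], N4=0 → 0 — eliminated
  N4 stuck-at-1: N1=0, N2=0, N3=0, N4=1 [stuck-at-1] → 1 — matches
Only N4 stuck-at-1 reproduces the observed 1.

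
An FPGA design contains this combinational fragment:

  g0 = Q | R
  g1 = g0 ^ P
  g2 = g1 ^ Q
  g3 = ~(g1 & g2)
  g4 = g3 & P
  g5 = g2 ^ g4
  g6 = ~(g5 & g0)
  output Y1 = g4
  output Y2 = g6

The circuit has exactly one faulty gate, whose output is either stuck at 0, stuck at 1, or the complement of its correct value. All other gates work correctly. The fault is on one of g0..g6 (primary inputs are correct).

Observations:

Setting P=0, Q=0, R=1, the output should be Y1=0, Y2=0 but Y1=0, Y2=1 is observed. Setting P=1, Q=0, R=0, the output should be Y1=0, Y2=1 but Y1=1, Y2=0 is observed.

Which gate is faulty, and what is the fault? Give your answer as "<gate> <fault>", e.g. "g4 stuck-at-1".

Fault-free values for test 1 (P=0, Q=0, R=1): g0=1, g1=1, g2=1, g3=0, g4=0, g5=1, g6=0, giving Y1=0, Y2=0. Observed Y1=0, Y2=1.
Test 1: faults giving observed Y1=0, Y2=1 are {g0 stuck-at-0, g0 inverted output, g1 stuck-at-0, g1 inverted output, g2 stuck-at-0, g2 inverted output, g5 stuck-at-0, g5 inverted output, g6 stuck-at-1, g6 inverted output}.
Test 2 (P=1, Q=0, R=0): fault-free g0=0, g1=1, g2=1, g3=0, g4=0, g5=1, g6=1 → Y1=0, Y2=1; observed Y1=1, Y2=0. Eliminates g0 stuck-at-0, g1 stuck-at-0, g1 inverted output, g2 stuck-at-0, g2 inverted output, g5 stuck-at-0, g5 inverted output, g6 stuck-at-1, g6 inverted output.
Only g0 inverted output is consistent with every test.

g0 inverted output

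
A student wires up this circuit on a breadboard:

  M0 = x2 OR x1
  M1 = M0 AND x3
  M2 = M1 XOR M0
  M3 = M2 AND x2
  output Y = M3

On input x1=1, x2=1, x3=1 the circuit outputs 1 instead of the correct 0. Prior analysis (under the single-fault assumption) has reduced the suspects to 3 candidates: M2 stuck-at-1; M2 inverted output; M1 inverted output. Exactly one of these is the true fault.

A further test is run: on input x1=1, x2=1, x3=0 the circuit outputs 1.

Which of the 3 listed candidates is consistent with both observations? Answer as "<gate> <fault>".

M2 stuck-at-1

Evaluate each candidate on input x1=1, x2=1, x3=0:
  M2 stuck-at-1: M0=1, M1=0, M2=1 [stuck-at-1], M3=1 → 1 — matches
  M2 inverted output: M0=1, M1=0, M2=0 [inverted output], M3=0 → 0 — eliminated
  M1 inverted output: M0=1, M1=1 [inverted output], M2=0, M3=0 → 0 — eliminated
Only M2 stuck-at-1 reproduces the observed 1.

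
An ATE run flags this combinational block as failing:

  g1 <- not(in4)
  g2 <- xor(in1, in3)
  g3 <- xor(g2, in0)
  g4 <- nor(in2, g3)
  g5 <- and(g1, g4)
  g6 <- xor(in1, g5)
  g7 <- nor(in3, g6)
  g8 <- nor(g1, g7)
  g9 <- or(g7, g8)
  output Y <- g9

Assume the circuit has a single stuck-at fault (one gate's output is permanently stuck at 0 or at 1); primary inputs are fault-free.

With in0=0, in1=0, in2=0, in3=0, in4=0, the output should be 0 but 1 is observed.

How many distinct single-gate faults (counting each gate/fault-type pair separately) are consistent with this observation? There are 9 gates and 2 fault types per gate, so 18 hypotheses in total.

9

Fault-free: g1=1, g2=0, g3=0, g4=1, g5=1, g6=1, g7=0, g8=0, g9=0 → 0. Observed 1.
  g1: stuck-at-0 ✓; others ✗
  g2: stuck-at-1 ✓; others ✗
  g3: stuck-at-1 ✓; others ✗
  g4: stuck-at-0 ✓; others ✗
  g5: stuck-at-0 ✓; others ✗
  g6: stuck-at-0 ✓; others ✗
  g7: stuck-at-1 ✓; others ✗
  g8: stuck-at-1 ✓; others ✗
  g9: stuck-at-1 ✓; others ✗
Consistent faults: {g1 stuck-at-0, g2 stuck-at-1, g3 stuck-at-1, g4 stuck-at-0, g5 stuck-at-0, g6 stuck-at-0, g7 stuck-at-1, g8 stuck-at-1, g9 stuck-at-1} — 9 in all.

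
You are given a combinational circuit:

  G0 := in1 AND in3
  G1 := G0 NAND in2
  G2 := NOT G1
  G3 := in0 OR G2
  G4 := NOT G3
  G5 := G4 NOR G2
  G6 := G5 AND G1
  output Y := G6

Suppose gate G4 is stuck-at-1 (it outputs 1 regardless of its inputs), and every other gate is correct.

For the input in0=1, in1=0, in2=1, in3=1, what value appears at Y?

Propagate with G4 forced: G0=0, G1=1, G2=0, G3=1, G4=1 [stuck-at-1], G5=0, G6=0.
So Y = 0. (Without the fault it would be 1.)

0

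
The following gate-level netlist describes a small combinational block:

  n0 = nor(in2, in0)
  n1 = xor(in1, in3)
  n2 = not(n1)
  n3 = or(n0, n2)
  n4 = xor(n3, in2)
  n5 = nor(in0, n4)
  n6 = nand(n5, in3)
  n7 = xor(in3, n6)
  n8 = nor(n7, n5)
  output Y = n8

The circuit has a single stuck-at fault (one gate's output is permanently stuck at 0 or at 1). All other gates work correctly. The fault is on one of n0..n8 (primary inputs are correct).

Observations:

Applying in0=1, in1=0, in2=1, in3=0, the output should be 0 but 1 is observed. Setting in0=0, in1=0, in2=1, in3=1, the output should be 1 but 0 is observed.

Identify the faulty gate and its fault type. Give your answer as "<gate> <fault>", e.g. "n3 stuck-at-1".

n6 stuck-at-0

Fault-free values for test 1 (in0=1, in1=0, in2=1, in3=0): n0=0, n1=0, n2=1, n3=1, n4=0, n5=0, n6=1, n7=1, n8=0, giving Y=0. Observed 1.
Test 1: faults giving observed 1 are {n6 stuck-at-0, n7 stuck-at-0, n8 stuck-at-1}.
Test 2 (in0=0, in1=0, in2=1, in3=1): fault-free n0=0, n1=1, n2=0, n3=0, n4=1, n5=0, n6=1, n7=0, n8=1 → 1; observed 0. Eliminates n7 stuck-at-0, n8 stuck-at-1.
Only n6 stuck-at-0 is consistent with every test.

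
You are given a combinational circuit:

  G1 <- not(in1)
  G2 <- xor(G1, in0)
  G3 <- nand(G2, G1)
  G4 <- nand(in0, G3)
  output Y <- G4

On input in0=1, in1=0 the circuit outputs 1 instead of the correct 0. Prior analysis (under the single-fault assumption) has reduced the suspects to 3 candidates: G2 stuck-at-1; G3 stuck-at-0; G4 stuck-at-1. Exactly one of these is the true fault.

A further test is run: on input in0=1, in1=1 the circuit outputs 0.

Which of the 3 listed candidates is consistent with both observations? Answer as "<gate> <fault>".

G2 stuck-at-1

Evaluate each candidate on input in0=1, in1=1:
  G2 stuck-at-1: G1=0, G2=1 [stuck-at-1], G3=1, G4=0 → 0 — matches
  G3 stuck-at-0: G1=0, G2=1, G3=0 [stuck-at-0], G4=1 → 1 — eliminated
  G4 stuck-at-1: G1=0, G2=1, G3=1, G4=1 [stuck-at-1] → 1 — eliminated
Only G2 stuck-at-1 reproduces the observed 0.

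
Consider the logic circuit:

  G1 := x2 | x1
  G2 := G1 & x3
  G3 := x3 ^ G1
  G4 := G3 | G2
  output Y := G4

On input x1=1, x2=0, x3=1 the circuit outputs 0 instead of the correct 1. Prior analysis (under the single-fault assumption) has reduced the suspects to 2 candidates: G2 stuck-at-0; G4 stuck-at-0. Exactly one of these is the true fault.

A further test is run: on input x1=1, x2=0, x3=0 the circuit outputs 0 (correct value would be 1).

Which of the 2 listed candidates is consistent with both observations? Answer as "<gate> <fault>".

Evaluate each candidate on input x1=1, x2=0, x3=0:
  G2 stuck-at-0: G1=1, G2=0 [stuck-at-0], G3=1, G4=1 → 1 — eliminated
  G4 stuck-at-0: G1=1, G2=0, G3=1, G4=0 [stuck-at-0] → 0 — matches
Only G4 stuck-at-0 reproduces the observed 0.

G4 stuck-at-0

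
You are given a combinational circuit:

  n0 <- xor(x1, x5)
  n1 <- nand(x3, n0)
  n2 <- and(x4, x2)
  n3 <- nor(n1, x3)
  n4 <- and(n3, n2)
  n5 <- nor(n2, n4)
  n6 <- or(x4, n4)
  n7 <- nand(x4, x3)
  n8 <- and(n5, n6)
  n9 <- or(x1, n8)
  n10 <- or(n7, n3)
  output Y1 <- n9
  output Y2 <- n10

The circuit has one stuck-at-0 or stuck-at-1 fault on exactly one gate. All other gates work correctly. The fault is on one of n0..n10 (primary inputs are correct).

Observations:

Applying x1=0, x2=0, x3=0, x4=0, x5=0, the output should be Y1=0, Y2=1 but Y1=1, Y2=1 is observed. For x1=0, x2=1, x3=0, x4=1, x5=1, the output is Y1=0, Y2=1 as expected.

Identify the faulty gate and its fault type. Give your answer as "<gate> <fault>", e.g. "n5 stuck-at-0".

n6 stuck-at-1

Fault-free values for test 1 (x1=0, x2=0, x3=0, x4=0, x5=0): n0=0, n1=1, n2=0, n3=0, n4=0, n5=1, n6=0, n7=1, n8=0, n9=0, n10=1, giving Y1=0, Y2=1. Observed Y1=1, Y2=1.
Test 1: faults giving observed Y1=1, Y2=1 are {n6 stuck-at-1, n8 stuck-at-1, n9 stuck-at-1}.
Test 2 (x1=0, x2=1, x3=0, x4=1, x5=1): fault-free n0=1, n1=1, n2=1, n3=0, n4=0, n5=0, n6=1, n7=1, n8=0, n9=0, n10=1 → Y1=0, Y2=1; observed Y1=0, Y2=1. Eliminates n8 stuck-at-1, n9 stuck-at-1.
Only n6 stuck-at-1 is consistent with every test.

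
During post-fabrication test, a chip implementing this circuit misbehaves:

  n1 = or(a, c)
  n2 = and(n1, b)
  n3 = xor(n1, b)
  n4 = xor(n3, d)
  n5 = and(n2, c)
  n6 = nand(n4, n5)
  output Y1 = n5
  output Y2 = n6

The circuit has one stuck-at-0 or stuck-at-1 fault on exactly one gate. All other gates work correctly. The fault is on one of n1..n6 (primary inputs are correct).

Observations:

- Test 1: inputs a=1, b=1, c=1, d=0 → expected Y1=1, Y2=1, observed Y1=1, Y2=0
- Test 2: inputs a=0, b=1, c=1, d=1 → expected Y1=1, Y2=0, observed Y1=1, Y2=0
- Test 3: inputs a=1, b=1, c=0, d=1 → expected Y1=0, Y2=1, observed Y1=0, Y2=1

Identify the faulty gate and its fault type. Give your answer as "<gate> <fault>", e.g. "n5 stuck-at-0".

Fault-free values for test 1 (a=1, b=1, c=1, d=0): n1=1, n2=1, n3=0, n4=0, n5=1, n6=1, giving Y1=1, Y2=1. Observed Y1=1, Y2=0.
Test 1: faults giving observed Y1=1, Y2=0 are {n3 stuck-at-1, n4 stuck-at-1, n6 stuck-at-0}.
Test 2 (a=0, b=1, c=1, d=1): fault-free n1=1, n2=1, n3=0, n4=1, n5=1, n6=0 → Y1=1, Y2=0; observed Y1=1, Y2=0. Eliminates n3 stuck-at-1.
Test 3 (a=1, b=1, c=0, d=1): fault-free n1=1, n2=1, n3=0, n4=1, n5=0, n6=1 → Y1=0, Y2=1; observed Y1=0, Y2=1. Eliminates n6 stuck-at-0.
Only n4 stuck-at-1 is consistent with every test.

n4 stuck-at-1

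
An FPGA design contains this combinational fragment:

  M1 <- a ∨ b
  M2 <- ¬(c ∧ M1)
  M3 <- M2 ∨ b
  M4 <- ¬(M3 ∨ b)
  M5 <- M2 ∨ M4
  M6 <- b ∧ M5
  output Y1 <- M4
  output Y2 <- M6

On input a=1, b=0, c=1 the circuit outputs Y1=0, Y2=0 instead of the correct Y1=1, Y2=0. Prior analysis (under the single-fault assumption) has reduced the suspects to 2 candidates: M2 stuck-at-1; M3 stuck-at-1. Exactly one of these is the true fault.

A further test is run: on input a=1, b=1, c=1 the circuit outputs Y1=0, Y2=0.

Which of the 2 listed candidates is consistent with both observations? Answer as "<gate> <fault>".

Evaluate each candidate on input a=1, b=1, c=1:
  M2 stuck-at-1: M1=1, M2=1 [stuck-at-1], M3=1, M4=0, M5=1, M6=1 → Y1=0, Y2=1 — eliminated
  M3 stuck-at-1: M1=1, M2=0, M3=1 [stuck-at-1], M4=0, M5=0, M6=0 → Y1=0, Y2=0 — matches
Only M3 stuck-at-1 reproduces the observed Y1=0, Y2=0.

M3 stuck-at-1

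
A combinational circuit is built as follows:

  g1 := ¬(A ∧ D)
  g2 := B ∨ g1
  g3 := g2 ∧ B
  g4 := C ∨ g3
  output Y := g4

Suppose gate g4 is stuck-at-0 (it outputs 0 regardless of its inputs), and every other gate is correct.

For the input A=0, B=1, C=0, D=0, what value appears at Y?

Propagate with g4 forced: g1=1, g2=1, g3=1, g4=0 [stuck-at-0].
So Y = 0. (Without the fault it would be 1.)

0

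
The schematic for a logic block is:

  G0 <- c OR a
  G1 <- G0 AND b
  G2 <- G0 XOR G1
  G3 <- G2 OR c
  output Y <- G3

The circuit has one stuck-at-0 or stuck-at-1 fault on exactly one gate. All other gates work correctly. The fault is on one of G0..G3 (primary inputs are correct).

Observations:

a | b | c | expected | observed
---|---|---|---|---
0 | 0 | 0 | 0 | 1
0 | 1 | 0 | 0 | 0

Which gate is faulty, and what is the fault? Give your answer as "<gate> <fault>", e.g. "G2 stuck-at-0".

G0 stuck-at-1

Fault-free values for test 1 (a=0, b=0, c=0): G0=0, G1=0, G2=0, G3=0, giving Y=0. Observed 1.
Test 1: faults giving observed 1 are {G0 stuck-at-1, G1 stuck-at-1, G2 stuck-at-1, G3 stuck-at-1}.
Test 2 (a=0, b=1, c=0): fault-free G0=0, G1=0, G2=0, G3=0 → 0; observed 0. Eliminates G1 stuck-at-1, G2 stuck-at-1, G3 stuck-at-1.
Only G0 stuck-at-1 is consistent with every test.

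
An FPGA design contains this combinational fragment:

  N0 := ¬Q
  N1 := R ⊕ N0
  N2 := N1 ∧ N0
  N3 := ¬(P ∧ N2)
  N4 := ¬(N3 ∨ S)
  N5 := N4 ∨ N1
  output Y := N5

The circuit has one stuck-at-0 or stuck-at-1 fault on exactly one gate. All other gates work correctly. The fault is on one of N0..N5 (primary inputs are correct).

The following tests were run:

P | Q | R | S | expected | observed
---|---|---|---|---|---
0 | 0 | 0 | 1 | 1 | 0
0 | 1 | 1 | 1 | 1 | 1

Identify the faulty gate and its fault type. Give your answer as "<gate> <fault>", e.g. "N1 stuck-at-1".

Fault-free values for test 1 (P=0, Q=0, R=0, S=1): N0=1, N1=1, N2=1, N3=1, N4=0, N5=1, giving Y=1. Observed 0.
Test 1: faults giving observed 0 are {N0 stuck-at-0, N1 stuck-at-0, N5 stuck-at-0}.
Test 2 (P=0, Q=1, R=1, S=1): fault-free N0=0, N1=1, N2=0, N3=1, N4=0, N5=1 → 1; observed 1. Eliminates N1 stuck-at-0, N5 stuck-at-0.
Only N0 stuck-at-0 is consistent with every test.

N0 stuck-at-0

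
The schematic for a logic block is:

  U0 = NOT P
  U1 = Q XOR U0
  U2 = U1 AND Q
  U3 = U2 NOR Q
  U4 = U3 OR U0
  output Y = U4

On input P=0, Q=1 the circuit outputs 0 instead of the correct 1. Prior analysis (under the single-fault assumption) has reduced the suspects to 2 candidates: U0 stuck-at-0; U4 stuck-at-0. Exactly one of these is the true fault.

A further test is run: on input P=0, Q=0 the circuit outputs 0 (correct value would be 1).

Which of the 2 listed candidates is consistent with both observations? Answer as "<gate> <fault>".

U4 stuck-at-0

Evaluate each candidate on input P=0, Q=0:
  U0 stuck-at-0: U0=0 [stuck-at-0], U1=0, U2=0, U3=1, U4=1 → 1 — eliminated
  U4 stuck-at-0: U0=1, U1=1, U2=0, U3=1, U4=0 [stuck-at-0] → 0 — matches
Only U4 stuck-at-0 reproduces the observed 0.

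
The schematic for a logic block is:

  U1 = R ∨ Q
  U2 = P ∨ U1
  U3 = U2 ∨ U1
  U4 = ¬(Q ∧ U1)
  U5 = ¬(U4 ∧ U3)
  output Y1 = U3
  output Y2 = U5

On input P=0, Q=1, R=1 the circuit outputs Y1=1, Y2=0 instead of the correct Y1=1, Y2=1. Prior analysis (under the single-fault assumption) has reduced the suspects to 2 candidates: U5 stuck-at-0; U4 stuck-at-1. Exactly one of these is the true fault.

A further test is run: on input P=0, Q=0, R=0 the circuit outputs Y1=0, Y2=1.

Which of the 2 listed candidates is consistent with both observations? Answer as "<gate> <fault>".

Evaluate each candidate on input P=0, Q=0, R=0:
  U5 stuck-at-0: U1=0, U2=0, U3=0, U4=1, U5=0 [stuck-at-0] → Y1=0, Y2=0 — eliminated
  U4 stuck-at-1: U1=0, U2=0, U3=0, U4=1 [stuck-at-1], U5=1 → Y1=0, Y2=1 — matches
Only U4 stuck-at-1 reproduces the observed Y1=0, Y2=1.

U4 stuck-at-1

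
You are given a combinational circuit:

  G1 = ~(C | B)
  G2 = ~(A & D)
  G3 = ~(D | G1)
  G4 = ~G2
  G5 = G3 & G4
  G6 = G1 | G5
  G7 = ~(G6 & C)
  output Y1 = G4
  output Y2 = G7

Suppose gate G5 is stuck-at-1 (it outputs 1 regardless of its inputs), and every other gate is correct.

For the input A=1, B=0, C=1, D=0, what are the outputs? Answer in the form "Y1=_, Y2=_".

Propagate with G5 forced: G1=0, G2=1, G3=1, G4=0, G5=1 [stuck-at-1], G6=1, G7=0.
So the outputs are Y1=0, Y2=0. (Without the fault they would be Y1=0, Y2=1.)

Y1=0, Y2=0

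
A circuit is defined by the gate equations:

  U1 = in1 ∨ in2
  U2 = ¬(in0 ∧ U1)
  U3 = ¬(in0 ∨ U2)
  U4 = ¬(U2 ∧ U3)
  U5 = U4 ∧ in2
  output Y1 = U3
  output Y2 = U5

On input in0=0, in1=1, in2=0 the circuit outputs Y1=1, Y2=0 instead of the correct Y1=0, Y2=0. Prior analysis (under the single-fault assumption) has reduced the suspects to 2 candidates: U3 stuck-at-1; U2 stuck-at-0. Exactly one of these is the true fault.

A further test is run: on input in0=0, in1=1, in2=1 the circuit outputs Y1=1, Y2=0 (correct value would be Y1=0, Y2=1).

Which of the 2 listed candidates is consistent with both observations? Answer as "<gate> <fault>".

U3 stuck-at-1

Evaluate each candidate on input in0=0, in1=1, in2=1:
  U3 stuck-at-1: U1=1, U2=1, U3=1 [stuck-at-1], U4=0, U5=0 → Y1=1, Y2=0 — matches
  U2 stuck-at-0: U1=1, U2=0 [stuck-at-0], U3=1, U4=1, U5=1 → Y1=1, Y2=1 — eliminated
Only U3 stuck-at-1 reproduces the observed Y1=1, Y2=0.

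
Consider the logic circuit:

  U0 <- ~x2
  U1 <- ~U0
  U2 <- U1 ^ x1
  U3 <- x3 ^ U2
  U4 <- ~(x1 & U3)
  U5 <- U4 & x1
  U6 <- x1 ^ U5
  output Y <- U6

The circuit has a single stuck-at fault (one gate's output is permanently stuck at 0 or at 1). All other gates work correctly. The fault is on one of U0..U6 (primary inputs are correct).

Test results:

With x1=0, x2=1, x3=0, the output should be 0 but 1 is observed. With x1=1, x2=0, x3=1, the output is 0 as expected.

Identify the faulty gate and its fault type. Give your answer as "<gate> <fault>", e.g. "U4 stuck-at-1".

U5 stuck-at-1

Fault-free values for test 1 (x1=0, x2=1, x3=0): U0=0, U1=1, U2=1, U3=1, U4=1, U5=0, U6=0, giving Y=0. Observed 1.
Test 1: faults giving observed 1 are {U5 stuck-at-1, U6 stuck-at-1}.
Test 2 (x1=1, x2=0, x3=1): fault-free U0=1, U1=0, U2=1, U3=0, U4=1, U5=1, U6=0 → 0; observed 0. Eliminates U6 stuck-at-1.
Only U5 stuck-at-1 is consistent with every test.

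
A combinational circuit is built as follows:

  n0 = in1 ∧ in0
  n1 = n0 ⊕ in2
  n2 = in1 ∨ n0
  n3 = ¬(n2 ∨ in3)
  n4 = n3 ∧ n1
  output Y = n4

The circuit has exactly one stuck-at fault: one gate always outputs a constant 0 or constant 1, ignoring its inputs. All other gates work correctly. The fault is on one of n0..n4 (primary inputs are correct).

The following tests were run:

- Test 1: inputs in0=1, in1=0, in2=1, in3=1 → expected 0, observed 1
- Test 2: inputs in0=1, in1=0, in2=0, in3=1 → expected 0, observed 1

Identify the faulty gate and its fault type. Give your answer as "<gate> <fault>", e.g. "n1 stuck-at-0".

Fault-free values for test 1 (in0=1, in1=0, in2=1, in3=1): n0=0, n1=1, n2=0, n3=0, n4=0, giving Y=0. Observed 1.
Test 1: faults giving observed 1 are {n3 stuck-at-1, n4 stuck-at-1}.
Test 2 (in0=1, in1=0, in2=0, in3=1): fault-free n0=0, n1=0, n2=0, n3=0, n4=0 → 0; observed 1. Eliminates n3 stuck-at-1.
Only n4 stuck-at-1 is consistent with every test.

n4 stuck-at-1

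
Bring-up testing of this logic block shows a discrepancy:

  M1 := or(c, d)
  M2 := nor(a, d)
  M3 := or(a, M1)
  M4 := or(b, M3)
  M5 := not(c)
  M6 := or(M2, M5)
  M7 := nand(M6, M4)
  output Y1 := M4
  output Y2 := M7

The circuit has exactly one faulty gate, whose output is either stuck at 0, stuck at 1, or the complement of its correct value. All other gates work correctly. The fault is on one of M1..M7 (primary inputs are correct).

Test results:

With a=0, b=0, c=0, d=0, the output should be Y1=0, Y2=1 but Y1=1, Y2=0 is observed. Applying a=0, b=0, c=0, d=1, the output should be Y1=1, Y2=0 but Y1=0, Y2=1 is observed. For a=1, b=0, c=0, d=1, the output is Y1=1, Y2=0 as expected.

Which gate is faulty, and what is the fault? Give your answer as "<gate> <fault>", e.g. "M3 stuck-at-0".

M1 inverted output

Fault-free values for test 1 (a=0, b=0, c=0, d=0): M1=0, M2=1, M3=0, M4=0, M5=1, M6=1, M7=1, giving Y1=0, Y2=1. Observed Y1=1, Y2=0.
Test 1: faults giving observed Y1=1, Y2=0 are {M1 stuck-at-1, M1 inverted output, M3 stuck-at-1, M3 inverted output, M4 stuck-at-1, M4 inverted output}.
Test 2 (a=0, b=0, c=0, d=1): fault-free M1=1, M2=0, M3=1, M4=1, M5=1, M6=1, M7=0 → Y1=1, Y2=0; observed Y1=0, Y2=1. Eliminates M1 stuck-at-1, M3 stuck-at-1, M4 stuck-at-1.
Test 3 (a=1, b=0, c=0, d=1): fault-free M1=1, M2=0, M3=1, M4=1, M5=1, M6=1, M7=0 → Y1=1, Y2=0; observed Y1=1, Y2=0. Eliminates M3 inverted output, M4 inverted output.
Only M1 inverted output is consistent with every test.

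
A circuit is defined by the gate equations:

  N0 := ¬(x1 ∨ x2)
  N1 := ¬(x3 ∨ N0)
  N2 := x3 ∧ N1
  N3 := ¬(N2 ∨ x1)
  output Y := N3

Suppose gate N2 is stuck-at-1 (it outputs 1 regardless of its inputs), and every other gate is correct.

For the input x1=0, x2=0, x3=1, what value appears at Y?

Propagate with N2 forced: N0=1, N1=0, N2=1 [stuck-at-1], N3=0.
So Y = 0. (Without the fault it would be 1.)

0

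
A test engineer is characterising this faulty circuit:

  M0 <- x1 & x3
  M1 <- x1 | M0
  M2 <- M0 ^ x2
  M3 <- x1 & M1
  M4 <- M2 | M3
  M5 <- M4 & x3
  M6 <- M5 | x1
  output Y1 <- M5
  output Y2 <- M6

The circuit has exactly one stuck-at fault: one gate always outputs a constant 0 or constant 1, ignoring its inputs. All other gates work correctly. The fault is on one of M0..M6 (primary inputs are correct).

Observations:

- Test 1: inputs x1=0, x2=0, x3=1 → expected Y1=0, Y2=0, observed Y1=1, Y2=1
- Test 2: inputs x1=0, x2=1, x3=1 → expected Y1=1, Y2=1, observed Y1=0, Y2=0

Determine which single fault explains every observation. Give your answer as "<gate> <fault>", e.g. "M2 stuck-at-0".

Fault-free values for test 1 (x1=0, x2=0, x3=1): M0=0, M1=0, M2=0, M3=0, M4=0, M5=0, M6=0, giving Y1=0, Y2=0. Observed Y1=1, Y2=1.
Test 1: faults giving observed Y1=1, Y2=1 are {M0 stuck-at-1, M2 stuck-at-1, M3 stuck-at-1, M4 stuck-at-1, M5 stuck-at-1}.
Test 2 (x1=0, x2=1, x3=1): fault-free M0=0, M1=0, M2=1, M3=0, M4=1, M5=1, M6=1 → Y1=1, Y2=1; observed Y1=0, Y2=0. Eliminates M2 stuck-at-1, M3 stuck-at-1, M4 stuck-at-1, M5 stuck-at-1.
Only M0 stuck-at-1 is consistent with every test.

M0 stuck-at-1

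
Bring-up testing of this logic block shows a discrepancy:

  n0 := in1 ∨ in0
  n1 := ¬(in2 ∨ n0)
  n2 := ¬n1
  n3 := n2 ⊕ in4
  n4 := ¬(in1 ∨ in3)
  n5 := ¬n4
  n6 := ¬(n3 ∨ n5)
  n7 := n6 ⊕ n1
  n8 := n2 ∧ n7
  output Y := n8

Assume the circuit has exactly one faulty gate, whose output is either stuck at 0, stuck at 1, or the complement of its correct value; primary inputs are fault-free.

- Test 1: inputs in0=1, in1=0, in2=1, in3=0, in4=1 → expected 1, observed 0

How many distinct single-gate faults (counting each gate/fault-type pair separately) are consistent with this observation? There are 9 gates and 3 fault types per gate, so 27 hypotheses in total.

16

Fault-free: n0=1, n1=0, n2=1, n3=0, n4=1, n5=0, n6=1, n7=1, n8=1 → 1. Observed 0.
  n0: none of the 3 fault types match ✗
  n1: stuck-at-1, inverted output ✓; others ✗
  n2: stuck-at-0, inverted output ✓; others ✗
  n3: stuck-at-1, inverted output ✓; others ✗
  n4: stuck-at-0, inverted output ✓; others ✗
  n5: stuck-at-1, inverted output ✓; others ✗
  n6: stuck-at-0, inverted output ✓; others ✗
  n7: stuck-at-0, inverted output ✓; others ✗
  n8: stuck-at-0, inverted output ✓; others ✗
Consistent faults: {n1 stuck-at-1, n1 inverted output, n2 stuck-at-0, n2 inverted output, n3 stuck-at-1, n3 inverted output, n4 stuck-at-0, n4 inverted output, n5 stuck-at-1, n5 inverted output, n6 stuck-at-0, n6 inverted output, n7 stuck-at-0, n7 inverted output, n8 stuck-at-0, n8 inverted output} — 16 in all.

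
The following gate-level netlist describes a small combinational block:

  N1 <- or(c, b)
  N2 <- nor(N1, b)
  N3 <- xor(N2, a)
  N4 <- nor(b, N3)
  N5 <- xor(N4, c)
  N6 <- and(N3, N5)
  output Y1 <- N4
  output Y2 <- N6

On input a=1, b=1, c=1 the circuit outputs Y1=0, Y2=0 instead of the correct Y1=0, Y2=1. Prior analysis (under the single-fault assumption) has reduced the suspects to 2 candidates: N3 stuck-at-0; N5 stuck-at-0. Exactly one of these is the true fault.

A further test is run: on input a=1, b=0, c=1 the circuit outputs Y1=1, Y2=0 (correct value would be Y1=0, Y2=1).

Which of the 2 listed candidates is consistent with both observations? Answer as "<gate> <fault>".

Evaluate each candidate on input a=1, b=0, c=1:
  N3 stuck-at-0: N1=1, N2=0, N3=0 [stuck-at-0], N4=1, N5=0, N6=0 → Y1=1, Y2=0 — matches
  N5 stuck-at-0: N1=1, N2=0, N3=1, N4=0, N5=0 [stuck-at-0], N6=0 → Y1=0, Y2=0 — eliminated
Only N3 stuck-at-0 reproduces the observed Y1=1, Y2=0.

N3 stuck-at-0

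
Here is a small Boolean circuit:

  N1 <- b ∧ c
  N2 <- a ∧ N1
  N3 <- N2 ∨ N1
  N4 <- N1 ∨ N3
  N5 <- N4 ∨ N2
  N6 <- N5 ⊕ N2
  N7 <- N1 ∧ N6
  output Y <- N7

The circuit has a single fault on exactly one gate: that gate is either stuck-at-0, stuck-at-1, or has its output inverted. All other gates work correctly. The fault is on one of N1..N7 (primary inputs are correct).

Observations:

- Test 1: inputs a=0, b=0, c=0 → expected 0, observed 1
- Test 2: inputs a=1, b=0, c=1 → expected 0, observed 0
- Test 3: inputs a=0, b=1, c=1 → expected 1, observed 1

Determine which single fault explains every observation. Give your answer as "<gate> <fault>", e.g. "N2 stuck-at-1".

N1 stuck-at-1

Fault-free values for test 1 (a=0, b=0, c=0): N1=0, N2=0, N3=0, N4=0, N5=0, N6=0, N7=0, giving Y=0. Observed 1.
Test 1: faults giving observed 1 are {N1 stuck-at-1, N1 inverted output, N7 stuck-at-1, N7 inverted output}.
Test 2 (a=1, b=0, c=1): fault-free N1=0, N2=0, N3=0, N4=0, N5=0, N6=0, N7=0 → 0; observed 0. Eliminates N7 stuck-at-1, N7 inverted output.
Test 3 (a=0, b=1, c=1): fault-free N1=1, N2=0, N3=1, N4=1, N5=1, N6=1, N7=1 → 1; observed 1. Eliminates N1 inverted output.
Only N1 stuck-at-1 is consistent with every test.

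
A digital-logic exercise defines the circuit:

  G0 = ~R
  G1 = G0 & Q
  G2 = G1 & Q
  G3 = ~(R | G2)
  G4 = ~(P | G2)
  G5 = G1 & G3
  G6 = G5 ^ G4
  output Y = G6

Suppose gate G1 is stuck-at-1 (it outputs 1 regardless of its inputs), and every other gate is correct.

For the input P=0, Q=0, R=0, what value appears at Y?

0

Propagate with G1 forced: G0=1, G1=1 [stuck-at-1], G2=0, G3=1, G4=1, G5=1, G6=0.
So Y = 0. (Without the fault it would be 1.)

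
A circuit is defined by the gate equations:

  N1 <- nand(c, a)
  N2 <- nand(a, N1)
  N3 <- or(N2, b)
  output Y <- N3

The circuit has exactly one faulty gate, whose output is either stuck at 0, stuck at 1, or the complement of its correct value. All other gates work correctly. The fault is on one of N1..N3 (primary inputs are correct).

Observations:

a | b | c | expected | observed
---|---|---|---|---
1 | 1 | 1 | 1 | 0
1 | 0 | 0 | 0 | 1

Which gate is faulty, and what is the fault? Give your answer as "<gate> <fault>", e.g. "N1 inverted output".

N3 inverted output

Fault-free values for test 1 (a=1, b=1, c=1): N1=0, N2=1, N3=1, giving Y=1. Observed 0.
Test 1: faults giving observed 0 are {N3 stuck-at-0, N3 inverted output}.
Test 2 (a=1, b=0, c=0): fault-free N1=1, N2=0, N3=0 → 0; observed 1. Eliminates N3 stuck-at-0.
Only N3 inverted output is consistent with every test.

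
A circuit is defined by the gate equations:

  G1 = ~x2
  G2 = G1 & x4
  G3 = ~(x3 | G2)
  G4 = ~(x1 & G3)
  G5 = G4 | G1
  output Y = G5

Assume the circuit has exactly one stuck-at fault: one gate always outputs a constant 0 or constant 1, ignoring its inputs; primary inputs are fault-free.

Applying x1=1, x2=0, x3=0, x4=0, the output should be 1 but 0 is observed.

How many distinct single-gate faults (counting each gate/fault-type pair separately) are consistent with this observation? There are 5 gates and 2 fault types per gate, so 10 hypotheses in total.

Fault-free: G1=1, G2=0, G3=1, G4=0, G5=1 → 1. Observed 0.
  G1 stuck-at-0: output 0 ✓
  G1 stuck-at-1: output 1 ✗
  G2 stuck-at-0: output 1 ✗
  G2 stuck-at-1: output 1 ✗
  G3 stuck-at-0: output 1 ✗
  G3 stuck-at-1: output 1 ✗
  G4 stuck-at-0: output 1 ✗
  G4 stuck-at-1: output 1 ✗
  G5 stuck-at-0: output 0 ✓
  G5 stuck-at-1: output 1 ✗
Consistent faults: {G1 stuck-at-0, G5 stuck-at-0} — 2 in all.

2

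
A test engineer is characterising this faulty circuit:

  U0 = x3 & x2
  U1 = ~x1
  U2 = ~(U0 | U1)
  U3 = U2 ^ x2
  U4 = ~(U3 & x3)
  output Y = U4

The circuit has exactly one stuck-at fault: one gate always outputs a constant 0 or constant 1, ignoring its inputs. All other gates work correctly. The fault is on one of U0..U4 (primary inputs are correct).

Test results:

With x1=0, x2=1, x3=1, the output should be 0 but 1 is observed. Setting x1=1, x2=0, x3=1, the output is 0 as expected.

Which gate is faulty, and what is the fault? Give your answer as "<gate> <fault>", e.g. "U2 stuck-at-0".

Fault-free values for test 1 (x1=0, x2=1, x3=1): U0=1, U1=1, U2=0, U3=1, U4=0, giving Y=0. Observed 1.
Test 1: faults giving observed 1 are {U2 stuck-at-1, U3 stuck-at-0, U4 stuck-at-1}.
Test 2 (x1=1, x2=0, x3=1): fault-free U0=0, U1=0, U2=1, U3=1, U4=0 → 0; observed 0. Eliminates U3 stuck-at-0, U4 stuck-at-1.
Only U2 stuck-at-1 is consistent with every test.

U2 stuck-at-1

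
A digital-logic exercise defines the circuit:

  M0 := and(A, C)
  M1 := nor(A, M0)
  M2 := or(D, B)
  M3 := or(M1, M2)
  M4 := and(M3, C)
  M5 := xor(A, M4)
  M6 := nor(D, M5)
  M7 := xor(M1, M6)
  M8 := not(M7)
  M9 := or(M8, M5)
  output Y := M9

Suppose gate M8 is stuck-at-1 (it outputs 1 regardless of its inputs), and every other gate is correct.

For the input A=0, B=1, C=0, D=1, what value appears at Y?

Propagate with M8 forced: M0=0, M1=1, M2=1, M3=1, M4=0, M5=0, M6=0, M7=1, M8=1 [stuck-at-1], M9=1.
So Y = 1. (Without the fault it would be 0.)

1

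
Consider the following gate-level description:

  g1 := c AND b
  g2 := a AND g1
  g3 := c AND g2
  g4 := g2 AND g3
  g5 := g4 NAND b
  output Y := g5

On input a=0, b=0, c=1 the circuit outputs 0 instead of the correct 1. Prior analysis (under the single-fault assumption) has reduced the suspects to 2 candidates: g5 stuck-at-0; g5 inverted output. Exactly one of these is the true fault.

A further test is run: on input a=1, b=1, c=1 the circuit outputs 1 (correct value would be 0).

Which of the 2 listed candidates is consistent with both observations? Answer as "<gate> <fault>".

Evaluate each candidate on input a=1, b=1, c=1:
  g5 stuck-at-0: g1=1, g2=1, g3=1, g4=1, g5=0 [stuck-at-0] → 0 — eliminated
  g5 inverted output: g1=1, g2=1, g3=1, g4=1, g5=1 [inverted output] → 1 — matches
Only g5 inverted output reproduces the observed 1.

g5 inverted output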